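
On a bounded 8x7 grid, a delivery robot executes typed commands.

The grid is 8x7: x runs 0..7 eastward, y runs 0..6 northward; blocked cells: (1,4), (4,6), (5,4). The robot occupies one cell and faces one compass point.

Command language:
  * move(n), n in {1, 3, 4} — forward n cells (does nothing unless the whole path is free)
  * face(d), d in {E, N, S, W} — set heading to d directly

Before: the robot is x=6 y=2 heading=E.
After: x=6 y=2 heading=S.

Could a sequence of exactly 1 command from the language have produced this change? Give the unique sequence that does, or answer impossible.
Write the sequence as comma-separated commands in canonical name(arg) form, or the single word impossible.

key: parked at (6,2) the whole time — nothing moves the robot
start: x=6 y=2 heading=E
1. face(S) → x=6 y=2 heading=S
no other 1-command option fits: unique.

face(S)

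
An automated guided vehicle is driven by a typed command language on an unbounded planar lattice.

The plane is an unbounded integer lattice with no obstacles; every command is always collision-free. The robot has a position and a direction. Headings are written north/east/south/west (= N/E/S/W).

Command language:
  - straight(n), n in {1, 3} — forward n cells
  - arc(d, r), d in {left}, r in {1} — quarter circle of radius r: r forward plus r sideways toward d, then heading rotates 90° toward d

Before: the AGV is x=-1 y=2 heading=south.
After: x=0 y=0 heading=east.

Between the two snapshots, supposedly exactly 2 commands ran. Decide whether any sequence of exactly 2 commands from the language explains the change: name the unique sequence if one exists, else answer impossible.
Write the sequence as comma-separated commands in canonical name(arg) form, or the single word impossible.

straight(1), arc(left, 1)

key: order matters: swapping straight(1) and arc(left, 1) lands elsewhere
start: x=-1 y=2 heading=south
step 1 (straight(1)): x=-1 y=1 heading=south
step 2 (arc(left, 1)): x=0 y=0 heading=east
all 9 alternatives checked — unique.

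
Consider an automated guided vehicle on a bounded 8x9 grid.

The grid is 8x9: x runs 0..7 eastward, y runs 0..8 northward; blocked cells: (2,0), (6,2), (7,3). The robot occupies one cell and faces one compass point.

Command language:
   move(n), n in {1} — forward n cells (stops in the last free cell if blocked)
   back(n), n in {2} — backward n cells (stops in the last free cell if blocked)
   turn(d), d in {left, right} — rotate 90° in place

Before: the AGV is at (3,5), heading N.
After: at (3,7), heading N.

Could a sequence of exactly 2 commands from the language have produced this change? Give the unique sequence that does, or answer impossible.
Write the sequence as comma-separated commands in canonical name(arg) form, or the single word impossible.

move(1), move(1)

key: still facing N at the end — nothing in the sequence rotates
from: at (3,5), heading N
[1] after move(1): at (3,6), heading N
[2] after move(1): at (3,7), heading N
no rival 2-sequence matches.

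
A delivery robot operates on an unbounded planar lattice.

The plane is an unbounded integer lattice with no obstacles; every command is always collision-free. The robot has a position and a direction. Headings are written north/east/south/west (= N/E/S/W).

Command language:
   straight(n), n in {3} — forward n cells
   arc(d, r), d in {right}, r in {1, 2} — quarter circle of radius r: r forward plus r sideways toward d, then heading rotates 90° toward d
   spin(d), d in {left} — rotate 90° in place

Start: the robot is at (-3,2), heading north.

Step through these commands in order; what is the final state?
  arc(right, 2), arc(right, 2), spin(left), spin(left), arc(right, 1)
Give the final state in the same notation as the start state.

at (2,3), heading east

start: at (-3,2), heading north
step 1 (arc(right, 2)): at (-1,4), heading east
step 2 (arc(right, 2)): at (1,2), heading south
step 3 (spin(left)): at (1,2), heading east
step 4 (spin(left)): at (1,2), heading north
step 5 (arc(right, 1)): at (2,3), heading east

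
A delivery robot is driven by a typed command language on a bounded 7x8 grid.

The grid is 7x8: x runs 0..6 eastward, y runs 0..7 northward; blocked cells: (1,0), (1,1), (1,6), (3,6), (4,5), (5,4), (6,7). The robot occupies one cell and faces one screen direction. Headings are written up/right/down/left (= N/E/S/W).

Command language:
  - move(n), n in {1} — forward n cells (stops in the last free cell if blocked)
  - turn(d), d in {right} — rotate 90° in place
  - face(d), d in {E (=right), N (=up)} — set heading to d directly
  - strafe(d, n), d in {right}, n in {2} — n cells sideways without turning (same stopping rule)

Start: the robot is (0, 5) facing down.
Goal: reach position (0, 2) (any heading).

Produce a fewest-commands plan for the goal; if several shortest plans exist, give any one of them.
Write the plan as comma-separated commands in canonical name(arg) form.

t0: (0, 5) facing down
[1] after move(1): (0, 4) facing down
[2] after face(E): (0, 4) facing right
[3] after strafe(right, 2): (0, 2) facing right
nothing shorter than 3 reaches the goal.

move(1), face(E), strafe(right, 2)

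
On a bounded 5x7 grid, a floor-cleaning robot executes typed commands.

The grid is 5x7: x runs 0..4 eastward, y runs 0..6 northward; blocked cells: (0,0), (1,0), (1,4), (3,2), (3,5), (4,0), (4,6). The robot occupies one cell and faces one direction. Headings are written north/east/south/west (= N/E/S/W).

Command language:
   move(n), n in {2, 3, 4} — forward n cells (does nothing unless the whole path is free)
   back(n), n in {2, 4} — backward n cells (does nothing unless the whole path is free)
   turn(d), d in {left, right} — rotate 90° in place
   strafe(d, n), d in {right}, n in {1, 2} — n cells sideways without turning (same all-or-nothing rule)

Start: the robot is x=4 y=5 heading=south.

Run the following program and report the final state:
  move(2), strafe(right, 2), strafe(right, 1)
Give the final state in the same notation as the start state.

x=1 y=3 heading=south

t0: x=4 y=5 heading=south
1. move(2) → x=4 y=3 heading=south
2. strafe(right, 2) → x=2 y=3 heading=south
3. strafe(right, 1) → x=1 y=3 heading=south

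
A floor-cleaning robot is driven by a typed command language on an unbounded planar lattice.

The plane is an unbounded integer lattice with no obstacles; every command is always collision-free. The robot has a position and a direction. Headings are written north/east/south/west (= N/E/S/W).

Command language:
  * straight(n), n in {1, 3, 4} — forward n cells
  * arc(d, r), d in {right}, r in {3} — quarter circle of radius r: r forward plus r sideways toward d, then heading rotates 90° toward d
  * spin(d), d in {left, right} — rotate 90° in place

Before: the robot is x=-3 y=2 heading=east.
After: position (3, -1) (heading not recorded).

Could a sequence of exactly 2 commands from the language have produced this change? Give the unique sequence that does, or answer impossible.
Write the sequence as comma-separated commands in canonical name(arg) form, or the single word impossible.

key: order matters: swapping straight(3) and arc(right, 3) lands elsewhere
t0: x=-3 y=2 heading=east
[1] after straight(3): x=0 y=2 heading=east
[2] after arc(right, 3): x=3 y=-1 heading=south
uniquely the one of 36 2-step routes that fits.

straight(3), arc(right, 3)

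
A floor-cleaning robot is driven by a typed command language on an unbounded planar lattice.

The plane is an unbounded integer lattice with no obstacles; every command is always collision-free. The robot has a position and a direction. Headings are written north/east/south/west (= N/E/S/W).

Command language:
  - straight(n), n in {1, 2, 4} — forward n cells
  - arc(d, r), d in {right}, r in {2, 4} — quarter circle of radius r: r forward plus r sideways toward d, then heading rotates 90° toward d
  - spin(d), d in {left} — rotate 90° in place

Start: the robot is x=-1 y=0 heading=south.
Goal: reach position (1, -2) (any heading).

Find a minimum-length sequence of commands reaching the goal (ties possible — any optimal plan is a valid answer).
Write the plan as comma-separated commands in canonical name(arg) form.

spin(left), arc(right, 2)

t0: x=-1 y=0 heading=south
t=1 spin(left) ⇒ x=-1 y=0 heading=east
t=2 arc(right, 2) ⇒ x=1 y=-2 heading=south
no 1-step plan works, so 2 is optimal.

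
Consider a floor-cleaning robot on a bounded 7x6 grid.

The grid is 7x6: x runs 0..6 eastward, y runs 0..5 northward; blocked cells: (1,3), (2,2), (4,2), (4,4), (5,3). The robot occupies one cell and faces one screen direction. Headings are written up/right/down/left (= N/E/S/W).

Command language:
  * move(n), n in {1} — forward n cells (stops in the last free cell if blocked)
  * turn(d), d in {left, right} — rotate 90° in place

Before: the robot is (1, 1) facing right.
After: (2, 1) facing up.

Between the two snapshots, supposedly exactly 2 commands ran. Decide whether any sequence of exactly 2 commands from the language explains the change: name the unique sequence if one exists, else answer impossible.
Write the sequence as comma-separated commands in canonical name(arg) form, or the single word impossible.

key: running turn(left) before move(1) would end elsewhere — order is forced
begin: (1, 1) facing right
step 1 (move(1)): (2, 1) facing right
step 2 (turn(left)): (2, 1) facing up
no rival 2-sequence matches.

move(1), turn(left)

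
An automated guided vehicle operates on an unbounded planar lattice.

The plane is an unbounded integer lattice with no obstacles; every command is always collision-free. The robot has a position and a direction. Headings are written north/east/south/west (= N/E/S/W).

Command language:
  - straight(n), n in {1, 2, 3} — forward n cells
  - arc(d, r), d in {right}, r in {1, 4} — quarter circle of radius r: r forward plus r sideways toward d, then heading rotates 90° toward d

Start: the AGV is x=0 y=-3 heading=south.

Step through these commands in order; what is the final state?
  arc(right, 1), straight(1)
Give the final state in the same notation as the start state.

x=-2 y=-4 heading=west

initial: x=0 y=-3 heading=south
1. arc(right, 1) → x=-1 y=-4 heading=west
2. straight(1) → x=-2 y=-4 heading=west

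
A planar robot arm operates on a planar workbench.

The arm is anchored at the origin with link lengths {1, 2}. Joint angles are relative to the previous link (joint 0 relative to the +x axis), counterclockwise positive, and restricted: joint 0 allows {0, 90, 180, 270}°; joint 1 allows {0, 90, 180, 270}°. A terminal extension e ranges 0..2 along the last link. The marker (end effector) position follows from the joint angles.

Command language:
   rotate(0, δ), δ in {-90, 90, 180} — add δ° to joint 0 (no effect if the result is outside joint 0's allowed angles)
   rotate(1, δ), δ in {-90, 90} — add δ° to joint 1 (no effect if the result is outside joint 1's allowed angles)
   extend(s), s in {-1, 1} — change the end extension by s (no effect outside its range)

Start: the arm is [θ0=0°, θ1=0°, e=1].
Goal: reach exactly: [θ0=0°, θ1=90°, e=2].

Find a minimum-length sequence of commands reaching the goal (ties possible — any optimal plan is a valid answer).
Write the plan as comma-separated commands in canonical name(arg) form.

initial: [θ0=0°, θ1=0°, e=1]
t=1 extend(1) ⇒ [θ0=0°, θ1=0°, e=2]
t=2 rotate(1, 90) ⇒ [θ0=0°, θ1=90°, e=2]
nothing shorter than 2 reaches the goal.

extend(1), rotate(1, 90)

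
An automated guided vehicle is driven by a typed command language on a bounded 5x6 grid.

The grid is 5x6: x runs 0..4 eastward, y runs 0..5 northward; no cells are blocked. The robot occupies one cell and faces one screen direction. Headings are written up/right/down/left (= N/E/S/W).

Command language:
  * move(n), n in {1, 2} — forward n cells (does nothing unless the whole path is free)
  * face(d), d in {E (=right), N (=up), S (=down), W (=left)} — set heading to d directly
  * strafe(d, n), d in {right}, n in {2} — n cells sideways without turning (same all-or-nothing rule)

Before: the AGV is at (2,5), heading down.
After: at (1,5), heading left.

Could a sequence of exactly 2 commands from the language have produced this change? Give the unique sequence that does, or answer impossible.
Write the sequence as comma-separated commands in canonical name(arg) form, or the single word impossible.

key: cell and facing (now W) both changed — the 2 commands mix motion and turning
initial: at (2,5), heading down
[1] after face(W): at (2,5), heading left
[2] after move(1): at (1,5), heading left
uniquely the one of 49 2-step routes that fits.

face(W), move(1)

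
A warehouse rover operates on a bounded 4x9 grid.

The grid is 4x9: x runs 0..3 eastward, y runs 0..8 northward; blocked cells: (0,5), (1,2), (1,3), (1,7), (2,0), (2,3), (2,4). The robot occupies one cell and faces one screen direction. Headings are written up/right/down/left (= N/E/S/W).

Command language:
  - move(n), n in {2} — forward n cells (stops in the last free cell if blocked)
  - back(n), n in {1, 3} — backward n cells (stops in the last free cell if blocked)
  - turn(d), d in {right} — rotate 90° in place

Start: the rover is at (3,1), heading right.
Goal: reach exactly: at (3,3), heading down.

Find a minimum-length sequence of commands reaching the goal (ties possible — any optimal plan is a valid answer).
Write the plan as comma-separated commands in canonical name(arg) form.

turn(right), back(1), back(1)

initial: at (3,1), heading right
1. turn(right) → at (3,1), heading down
2. back(1) → at (3,2), heading down
3. back(1) → at (3,3), heading down
minimal: 3 command(s), checked below 3.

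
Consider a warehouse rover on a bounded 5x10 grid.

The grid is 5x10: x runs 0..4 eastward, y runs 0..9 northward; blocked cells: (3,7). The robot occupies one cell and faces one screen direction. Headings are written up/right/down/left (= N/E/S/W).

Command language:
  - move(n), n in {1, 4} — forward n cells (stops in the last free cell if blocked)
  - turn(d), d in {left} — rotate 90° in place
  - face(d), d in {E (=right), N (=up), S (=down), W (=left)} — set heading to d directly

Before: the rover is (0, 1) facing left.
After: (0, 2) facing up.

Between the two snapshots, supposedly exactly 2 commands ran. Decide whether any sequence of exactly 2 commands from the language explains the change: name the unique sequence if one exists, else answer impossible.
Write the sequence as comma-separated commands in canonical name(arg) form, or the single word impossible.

face(N), move(1)

key: running move(1) before face(N) would end elsewhere — order is forced
initial: (0, 1) facing left
step 1 (face(N)): (0, 1) facing up
step 2 (move(1)): (0, 2) facing up
all 49 alternatives checked — unique.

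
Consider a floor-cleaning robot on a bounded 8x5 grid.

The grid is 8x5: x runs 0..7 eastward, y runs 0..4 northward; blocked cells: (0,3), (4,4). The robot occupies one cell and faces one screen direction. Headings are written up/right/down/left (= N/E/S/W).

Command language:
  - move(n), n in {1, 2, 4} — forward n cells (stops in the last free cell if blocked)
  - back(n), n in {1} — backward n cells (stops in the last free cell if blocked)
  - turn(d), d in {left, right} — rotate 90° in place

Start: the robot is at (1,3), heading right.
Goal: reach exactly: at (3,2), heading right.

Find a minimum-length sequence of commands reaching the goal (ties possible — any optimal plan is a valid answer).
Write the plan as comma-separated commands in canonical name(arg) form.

t0: at (1,3), heading right
[1] after turn(left): at (1,3), heading up
[2] after back(1): at (1,2), heading up
[3] after turn(right): at (1,2), heading right
[4] after move(2): at (3,2), heading right
nothing shorter than 4 reaches the goal.

turn(left), back(1), turn(right), move(2)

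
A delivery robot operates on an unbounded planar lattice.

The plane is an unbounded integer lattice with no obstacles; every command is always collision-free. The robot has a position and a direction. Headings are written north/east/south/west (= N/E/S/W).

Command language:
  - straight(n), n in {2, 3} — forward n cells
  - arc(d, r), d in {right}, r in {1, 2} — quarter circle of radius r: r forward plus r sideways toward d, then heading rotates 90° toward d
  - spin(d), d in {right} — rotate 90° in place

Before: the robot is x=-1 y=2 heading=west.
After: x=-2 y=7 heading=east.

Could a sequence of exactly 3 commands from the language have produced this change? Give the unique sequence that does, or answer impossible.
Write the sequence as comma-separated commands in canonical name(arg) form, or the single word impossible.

arc(right, 2), straight(2), arc(right, 1)

key: running arc(right, 1) before arc(right, 2) would end elsewhere — order is forced
t0: x=-1 y=2 heading=west
[1] after arc(right, 2): x=-3 y=4 heading=north
[2] after straight(2): x=-3 y=6 heading=north
[3] after arc(right, 1): x=-2 y=7 heading=east
uniquely the one of 125 3-step routes that fits.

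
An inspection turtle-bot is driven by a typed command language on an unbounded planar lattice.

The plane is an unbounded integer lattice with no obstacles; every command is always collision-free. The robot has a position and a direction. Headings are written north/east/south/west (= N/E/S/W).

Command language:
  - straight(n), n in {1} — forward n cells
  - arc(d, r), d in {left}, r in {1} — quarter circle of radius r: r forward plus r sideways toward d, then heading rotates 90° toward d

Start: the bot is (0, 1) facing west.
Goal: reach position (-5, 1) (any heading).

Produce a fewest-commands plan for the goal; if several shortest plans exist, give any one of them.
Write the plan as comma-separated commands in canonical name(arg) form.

initial: (0, 1) facing west
1. straight(1) → (-1, 1) facing west
2. straight(1) → (-2, 1) facing west
3. straight(1) → (-3, 1) facing west
4. straight(1) → (-4, 1) facing west
5. straight(1) → (-5, 1) facing west
no 4-step plan works, so 5 is optimal.

straight(1), straight(1), straight(1), straight(1), straight(1)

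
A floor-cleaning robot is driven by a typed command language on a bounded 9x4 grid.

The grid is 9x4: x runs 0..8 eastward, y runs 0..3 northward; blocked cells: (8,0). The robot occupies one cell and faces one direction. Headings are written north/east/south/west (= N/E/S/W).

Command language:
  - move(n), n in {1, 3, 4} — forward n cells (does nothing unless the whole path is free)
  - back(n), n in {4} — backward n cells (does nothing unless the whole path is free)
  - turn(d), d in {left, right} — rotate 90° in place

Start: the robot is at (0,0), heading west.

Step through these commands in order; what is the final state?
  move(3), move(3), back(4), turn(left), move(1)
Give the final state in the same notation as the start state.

t0: at (0,0), heading west
t=1 move(3) ⇒ at (0,0), heading west
t=2 move(3) ⇒ at (0,0), heading west
t=3 back(4) ⇒ at (4,0), heading west
t=4 turn(left) ⇒ at (4,0), heading south
t=5 move(1) ⇒ at (4,0), heading south

at (4,0), heading south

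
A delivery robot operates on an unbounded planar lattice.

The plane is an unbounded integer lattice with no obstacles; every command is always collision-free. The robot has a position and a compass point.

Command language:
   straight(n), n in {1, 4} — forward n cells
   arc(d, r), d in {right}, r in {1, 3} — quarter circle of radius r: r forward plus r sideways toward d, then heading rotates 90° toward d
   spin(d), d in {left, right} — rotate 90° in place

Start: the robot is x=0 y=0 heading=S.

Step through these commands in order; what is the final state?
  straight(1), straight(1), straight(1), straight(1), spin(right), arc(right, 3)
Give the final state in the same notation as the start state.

x=-3 y=-1 heading=N

t0: x=0 y=0 heading=S
1. straight(1) → x=0 y=-1 heading=S
2. straight(1) → x=0 y=-2 heading=S
3. straight(1) → x=0 y=-3 heading=S
4. straight(1) → x=0 y=-4 heading=S
5. spin(right) → x=0 y=-4 heading=W
6. arc(right, 3) → x=-3 y=-1 heading=N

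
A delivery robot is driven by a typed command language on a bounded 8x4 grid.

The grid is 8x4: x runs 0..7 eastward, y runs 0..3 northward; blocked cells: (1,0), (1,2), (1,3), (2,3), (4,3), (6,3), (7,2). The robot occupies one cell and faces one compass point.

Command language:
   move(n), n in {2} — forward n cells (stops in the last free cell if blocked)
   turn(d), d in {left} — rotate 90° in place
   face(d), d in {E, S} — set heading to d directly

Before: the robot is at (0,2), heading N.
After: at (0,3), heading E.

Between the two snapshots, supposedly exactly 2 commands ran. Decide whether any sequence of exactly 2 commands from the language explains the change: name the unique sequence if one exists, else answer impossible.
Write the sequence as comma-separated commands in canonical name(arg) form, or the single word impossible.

key: move(2) runs into the grid edge before its full distance
t0: at (0,2), heading N
t=1 move(2) ⇒ at (0,3), heading N
t=2 face(E) ⇒ at (0,3), heading E
no other 2-command option fits: unique.

move(2), face(E)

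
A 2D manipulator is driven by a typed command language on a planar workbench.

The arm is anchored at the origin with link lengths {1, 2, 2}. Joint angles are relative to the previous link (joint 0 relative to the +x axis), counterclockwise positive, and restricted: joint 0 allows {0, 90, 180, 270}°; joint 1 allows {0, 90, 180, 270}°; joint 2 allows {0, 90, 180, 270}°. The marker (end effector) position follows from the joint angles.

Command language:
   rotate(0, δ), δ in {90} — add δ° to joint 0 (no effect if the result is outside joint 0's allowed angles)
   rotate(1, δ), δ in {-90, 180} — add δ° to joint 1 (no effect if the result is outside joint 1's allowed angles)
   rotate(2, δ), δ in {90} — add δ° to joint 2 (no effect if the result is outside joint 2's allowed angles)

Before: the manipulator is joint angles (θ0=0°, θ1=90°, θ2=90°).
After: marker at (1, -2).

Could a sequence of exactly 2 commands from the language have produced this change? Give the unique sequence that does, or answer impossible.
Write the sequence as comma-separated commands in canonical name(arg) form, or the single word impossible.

start: joint angles (θ0=0°, θ1=90°, θ2=90°)
t=1 rotate(0, 90) ⇒ joint angles (θ0=90°, θ1=90°, θ2=90°)
t=2 rotate(0, 90) ⇒ joint angles (θ0=180°, θ1=90°, θ2=90°)
all 16 alternatives checked — unique.

rotate(0, 90), rotate(0, 90)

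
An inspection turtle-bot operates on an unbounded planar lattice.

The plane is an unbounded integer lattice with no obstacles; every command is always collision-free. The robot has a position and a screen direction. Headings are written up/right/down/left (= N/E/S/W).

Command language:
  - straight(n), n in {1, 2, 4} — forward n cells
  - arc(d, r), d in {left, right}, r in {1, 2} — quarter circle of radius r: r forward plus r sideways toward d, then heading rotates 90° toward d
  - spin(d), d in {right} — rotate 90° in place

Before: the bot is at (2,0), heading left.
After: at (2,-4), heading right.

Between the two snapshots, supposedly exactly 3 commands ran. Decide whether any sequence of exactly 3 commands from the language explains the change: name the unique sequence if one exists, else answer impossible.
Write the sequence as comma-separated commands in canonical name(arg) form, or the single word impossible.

key: position moved to (2,-4) AND the heading swung to E — translation plus rotation needed
t0: at (2,0), heading left
step 1 (arc(left, 1)): at (1,-1), heading down
step 2 (straight(2)): at (1,-3), heading down
step 3 (arc(left, 1)): at (2,-4), heading right
no rival 3-sequence matches.

arc(left, 1), straight(2), arc(left, 1)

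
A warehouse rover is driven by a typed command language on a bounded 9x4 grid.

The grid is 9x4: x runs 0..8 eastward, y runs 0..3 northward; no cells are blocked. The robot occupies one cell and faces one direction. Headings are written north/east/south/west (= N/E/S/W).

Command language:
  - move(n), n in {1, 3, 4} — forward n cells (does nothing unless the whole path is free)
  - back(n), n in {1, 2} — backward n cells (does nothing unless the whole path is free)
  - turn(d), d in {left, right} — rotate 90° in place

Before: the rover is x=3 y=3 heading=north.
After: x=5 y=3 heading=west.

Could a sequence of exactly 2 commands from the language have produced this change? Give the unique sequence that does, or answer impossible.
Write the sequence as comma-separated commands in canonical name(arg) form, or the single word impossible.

key: cell and facing (now W) both changed — the 2 commands mix motion and turning
initial: x=3 y=3 heading=north
[1] after turn(left): x=3 y=3 heading=west
[2] after back(2): x=5 y=3 heading=west
all 49 alternatives checked — unique.

turn(left), back(2)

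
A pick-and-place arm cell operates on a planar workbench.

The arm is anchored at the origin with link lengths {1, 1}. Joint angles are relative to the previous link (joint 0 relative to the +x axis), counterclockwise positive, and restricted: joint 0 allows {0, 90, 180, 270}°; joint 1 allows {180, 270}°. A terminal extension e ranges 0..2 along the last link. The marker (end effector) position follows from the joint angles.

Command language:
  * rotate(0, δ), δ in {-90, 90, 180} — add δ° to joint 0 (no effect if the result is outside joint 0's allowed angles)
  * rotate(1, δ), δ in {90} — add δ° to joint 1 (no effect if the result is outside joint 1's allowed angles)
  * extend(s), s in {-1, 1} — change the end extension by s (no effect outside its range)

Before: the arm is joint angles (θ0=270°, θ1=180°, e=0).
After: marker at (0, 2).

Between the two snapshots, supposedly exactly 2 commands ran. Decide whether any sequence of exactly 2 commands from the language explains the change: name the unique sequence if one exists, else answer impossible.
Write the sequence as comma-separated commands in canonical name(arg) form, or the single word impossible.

from: joint angles (θ0=270°, θ1=180°, e=0)
step 1 (extend(1)): joint angles (θ0=270°, θ1=180°, e=1)
step 2 (extend(1)): joint angles (θ0=270°, θ1=180°, e=2)
all 36 alternatives checked — unique.

extend(1), extend(1)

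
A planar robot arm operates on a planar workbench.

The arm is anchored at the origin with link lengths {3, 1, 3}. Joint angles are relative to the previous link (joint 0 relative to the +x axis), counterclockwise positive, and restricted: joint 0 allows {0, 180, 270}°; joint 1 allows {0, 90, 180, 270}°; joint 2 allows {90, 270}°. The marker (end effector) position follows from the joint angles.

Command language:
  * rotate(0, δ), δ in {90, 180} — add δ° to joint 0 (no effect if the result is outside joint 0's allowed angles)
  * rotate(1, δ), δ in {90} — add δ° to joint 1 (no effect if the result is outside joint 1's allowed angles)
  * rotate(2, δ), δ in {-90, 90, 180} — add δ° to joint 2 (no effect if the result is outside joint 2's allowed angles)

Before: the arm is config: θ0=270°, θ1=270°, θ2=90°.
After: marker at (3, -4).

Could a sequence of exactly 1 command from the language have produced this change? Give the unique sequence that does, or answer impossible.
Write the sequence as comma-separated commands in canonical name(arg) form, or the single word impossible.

rotate(1, 90)

begin: config: θ0=270°, θ1=270°, θ2=90°
[1] after rotate(1, 90): config: θ0=270°, θ1=0°, θ2=90°
no rival 1-sequence matches.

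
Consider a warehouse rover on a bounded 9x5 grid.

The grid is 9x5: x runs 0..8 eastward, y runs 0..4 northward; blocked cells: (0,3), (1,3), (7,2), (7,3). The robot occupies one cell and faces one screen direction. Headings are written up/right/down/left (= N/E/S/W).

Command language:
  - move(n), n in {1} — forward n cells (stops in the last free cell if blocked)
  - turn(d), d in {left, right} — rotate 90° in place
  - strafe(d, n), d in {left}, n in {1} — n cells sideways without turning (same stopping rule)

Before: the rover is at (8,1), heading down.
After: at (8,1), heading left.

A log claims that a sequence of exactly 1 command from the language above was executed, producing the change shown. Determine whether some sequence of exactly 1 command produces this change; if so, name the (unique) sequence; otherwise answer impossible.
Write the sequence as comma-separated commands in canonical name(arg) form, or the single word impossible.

key: parked at (8,1) the whole time — nothing moves the robot
from: at (8,1), heading down
1. turn(right) → at (8,1), heading left
no rival 1-sequence matches.

turn(right)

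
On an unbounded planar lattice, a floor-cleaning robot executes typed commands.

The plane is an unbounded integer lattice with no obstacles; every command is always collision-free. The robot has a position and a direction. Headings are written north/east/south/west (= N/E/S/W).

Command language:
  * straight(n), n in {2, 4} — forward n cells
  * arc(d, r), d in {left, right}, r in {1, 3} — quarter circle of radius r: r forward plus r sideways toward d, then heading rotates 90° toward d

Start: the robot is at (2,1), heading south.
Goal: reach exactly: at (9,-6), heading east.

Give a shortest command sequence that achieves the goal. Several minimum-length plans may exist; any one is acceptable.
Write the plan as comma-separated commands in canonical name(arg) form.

arc(left, 1), arc(right, 3), arc(left, 3)

begin: at (2,1), heading south
t=1 arc(left, 1) ⇒ at (3,0), heading east
t=2 arc(right, 3) ⇒ at (6,-3), heading south
t=3 arc(left, 3) ⇒ at (9,-6), heading east
minimal: 3 command(s), checked below 3.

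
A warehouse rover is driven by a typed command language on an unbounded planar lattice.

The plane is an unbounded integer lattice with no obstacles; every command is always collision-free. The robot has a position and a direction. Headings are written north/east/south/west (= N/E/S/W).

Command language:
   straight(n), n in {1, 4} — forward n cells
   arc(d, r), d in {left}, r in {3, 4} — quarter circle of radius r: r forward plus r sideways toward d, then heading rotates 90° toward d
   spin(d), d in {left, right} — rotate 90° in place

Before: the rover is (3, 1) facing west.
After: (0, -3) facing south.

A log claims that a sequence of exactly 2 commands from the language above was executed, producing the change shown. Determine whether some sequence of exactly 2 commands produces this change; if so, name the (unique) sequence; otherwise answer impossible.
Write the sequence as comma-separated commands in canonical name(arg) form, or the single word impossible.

key: cell and facing (now S) both changed — the 2 commands mix motion and turning
from: (3, 1) facing west
step 1 (arc(left, 3)): (0, -2) facing south
step 2 (straight(1)): (0, -3) facing south
uniquely the one of 36 2-step routes that fits.

arc(left, 3), straight(1)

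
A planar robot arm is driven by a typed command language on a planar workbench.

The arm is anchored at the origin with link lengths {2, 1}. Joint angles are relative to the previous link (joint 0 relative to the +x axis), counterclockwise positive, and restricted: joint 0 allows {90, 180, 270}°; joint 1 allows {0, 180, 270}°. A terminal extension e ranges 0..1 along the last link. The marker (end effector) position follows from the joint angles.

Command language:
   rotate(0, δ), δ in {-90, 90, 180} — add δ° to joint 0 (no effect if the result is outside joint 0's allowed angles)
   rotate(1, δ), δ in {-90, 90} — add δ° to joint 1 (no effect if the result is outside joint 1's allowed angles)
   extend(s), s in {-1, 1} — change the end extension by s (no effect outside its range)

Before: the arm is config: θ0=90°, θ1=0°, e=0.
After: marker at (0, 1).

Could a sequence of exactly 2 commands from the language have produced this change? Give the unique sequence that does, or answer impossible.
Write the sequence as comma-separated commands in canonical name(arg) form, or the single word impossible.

rotate(1, -90), rotate(1, -90)

initial: config: θ0=90°, θ1=0°, e=0
t=1 rotate(1, -90) ⇒ config: θ0=90°, θ1=270°, e=0
t=2 rotate(1, -90) ⇒ config: θ0=90°, θ1=180°, e=0
uniquely the one of 49 2-step routes that fits.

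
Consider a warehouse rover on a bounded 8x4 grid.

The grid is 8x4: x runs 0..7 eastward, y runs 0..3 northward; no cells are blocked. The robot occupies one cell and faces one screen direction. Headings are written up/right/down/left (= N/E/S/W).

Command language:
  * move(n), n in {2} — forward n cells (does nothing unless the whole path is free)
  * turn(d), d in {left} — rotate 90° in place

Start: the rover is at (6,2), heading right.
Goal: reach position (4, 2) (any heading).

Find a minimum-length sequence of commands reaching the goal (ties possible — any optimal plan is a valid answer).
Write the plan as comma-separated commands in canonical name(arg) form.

begin: at (6,2), heading right
1. turn(left) → at (6,2), heading up
2. turn(left) → at (6,2), heading left
3. move(2) → at (4,2), heading left
minimal: 3 command(s), checked below 3.

turn(left), turn(left), move(2)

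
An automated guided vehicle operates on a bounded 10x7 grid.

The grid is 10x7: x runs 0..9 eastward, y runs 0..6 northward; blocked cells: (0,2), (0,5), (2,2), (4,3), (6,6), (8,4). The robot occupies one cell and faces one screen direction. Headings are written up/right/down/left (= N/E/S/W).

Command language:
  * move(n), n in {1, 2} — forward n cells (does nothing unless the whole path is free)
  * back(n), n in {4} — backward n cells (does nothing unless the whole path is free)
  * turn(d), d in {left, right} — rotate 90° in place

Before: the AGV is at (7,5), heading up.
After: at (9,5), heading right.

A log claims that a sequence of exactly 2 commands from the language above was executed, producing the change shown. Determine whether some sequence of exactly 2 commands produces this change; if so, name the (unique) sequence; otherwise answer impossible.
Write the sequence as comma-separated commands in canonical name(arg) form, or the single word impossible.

turn(right), move(2)

key: order matters: swapping turn(right) and move(2) lands elsewhere
t0: at (7,5), heading up
step 1 (turn(right)): at (7,5), heading right
step 2 (move(2)): at (9,5), heading right
no rival 2-sequence matches.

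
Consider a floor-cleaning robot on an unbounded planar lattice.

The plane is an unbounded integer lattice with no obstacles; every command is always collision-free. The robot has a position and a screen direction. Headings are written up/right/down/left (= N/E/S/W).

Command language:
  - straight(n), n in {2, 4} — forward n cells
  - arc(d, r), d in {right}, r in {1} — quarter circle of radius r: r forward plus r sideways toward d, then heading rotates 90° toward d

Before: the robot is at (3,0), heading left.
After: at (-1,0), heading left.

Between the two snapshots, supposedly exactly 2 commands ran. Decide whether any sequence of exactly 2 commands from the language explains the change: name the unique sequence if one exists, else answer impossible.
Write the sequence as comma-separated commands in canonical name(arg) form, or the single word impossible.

straight(2), straight(2)

key: heading stays W — no command in the sequence turns
start: at (3,0), heading left
1. straight(2) → at (1,0), heading left
2. straight(2) → at (-1,0), heading left
no other 2-command option fits: unique.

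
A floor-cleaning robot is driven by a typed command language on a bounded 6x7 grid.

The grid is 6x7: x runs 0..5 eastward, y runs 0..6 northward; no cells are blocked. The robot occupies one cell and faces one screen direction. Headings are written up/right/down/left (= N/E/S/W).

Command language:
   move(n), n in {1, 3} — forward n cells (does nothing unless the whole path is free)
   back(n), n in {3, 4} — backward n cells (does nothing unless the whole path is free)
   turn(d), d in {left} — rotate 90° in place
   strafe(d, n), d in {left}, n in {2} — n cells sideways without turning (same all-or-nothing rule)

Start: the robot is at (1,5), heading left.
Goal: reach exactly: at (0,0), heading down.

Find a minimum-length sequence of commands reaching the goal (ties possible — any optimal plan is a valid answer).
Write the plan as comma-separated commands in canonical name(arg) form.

move(1), strafe(left, 2), turn(left), move(3)

start: at (1,5), heading left
1. move(1) → at (0,5), heading left
2. strafe(left, 2) → at (0,3), heading left
3. turn(left) → at (0,3), heading down
4. move(3) → at (0,0), heading down
shorter routes all fall short; 4 is best.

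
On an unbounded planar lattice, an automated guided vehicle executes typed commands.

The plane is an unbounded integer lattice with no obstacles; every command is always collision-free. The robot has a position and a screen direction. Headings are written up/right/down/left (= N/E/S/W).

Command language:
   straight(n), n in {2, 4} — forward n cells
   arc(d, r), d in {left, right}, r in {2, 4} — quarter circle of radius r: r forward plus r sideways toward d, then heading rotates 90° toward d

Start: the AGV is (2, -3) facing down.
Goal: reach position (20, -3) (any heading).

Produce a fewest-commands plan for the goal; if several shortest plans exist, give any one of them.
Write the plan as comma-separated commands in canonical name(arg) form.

arc(left, 4), arc(left, 4), arc(right, 4), straight(2), arc(right, 4)

t0: (2, -3) facing down
[1] after arc(left, 4): (6, -7) facing right
[2] after arc(left, 4): (10, -3) facing up
[3] after arc(right, 4): (14, 1) facing right
[4] after straight(2): (16, 1) facing right
[5] after arc(right, 4): (20, -3) facing down
minimal: 5 command(s), checked below 5.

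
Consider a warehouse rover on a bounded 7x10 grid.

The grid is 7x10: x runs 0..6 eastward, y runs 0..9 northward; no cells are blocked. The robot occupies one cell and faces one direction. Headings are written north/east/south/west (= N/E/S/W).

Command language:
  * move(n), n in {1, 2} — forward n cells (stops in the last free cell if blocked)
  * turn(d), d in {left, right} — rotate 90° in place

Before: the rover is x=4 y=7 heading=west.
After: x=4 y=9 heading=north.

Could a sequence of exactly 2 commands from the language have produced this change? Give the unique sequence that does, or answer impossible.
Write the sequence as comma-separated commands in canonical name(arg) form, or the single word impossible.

turn(right), move(2)

key: position moved to (4,9) AND the heading swung to N — translation plus rotation needed
from: x=4 y=7 heading=west
[1] after turn(right): x=4 y=7 heading=north
[2] after move(2): x=4 y=9 heading=north
all 16 alternatives checked — unique.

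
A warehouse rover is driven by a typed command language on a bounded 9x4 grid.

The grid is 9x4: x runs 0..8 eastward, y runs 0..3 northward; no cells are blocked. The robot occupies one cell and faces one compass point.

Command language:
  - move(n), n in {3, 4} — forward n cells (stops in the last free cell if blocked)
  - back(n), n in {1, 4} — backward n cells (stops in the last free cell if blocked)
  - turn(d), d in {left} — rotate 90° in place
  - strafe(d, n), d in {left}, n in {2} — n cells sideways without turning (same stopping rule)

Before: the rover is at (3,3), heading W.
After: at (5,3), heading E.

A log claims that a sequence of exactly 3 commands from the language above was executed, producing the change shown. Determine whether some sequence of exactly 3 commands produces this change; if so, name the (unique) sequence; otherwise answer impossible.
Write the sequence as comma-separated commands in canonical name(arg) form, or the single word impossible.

turn(left), strafe(left, 2), turn(left)

key: cell and facing (now E) both changed — the 3 commands mix motion and turning
start: at (3,3), heading W
1. turn(left) → at (3,3), heading S
2. strafe(left, 2) → at (5,3), heading S
3. turn(left) → at (5,3), heading E
no rival 3-sequence matches.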